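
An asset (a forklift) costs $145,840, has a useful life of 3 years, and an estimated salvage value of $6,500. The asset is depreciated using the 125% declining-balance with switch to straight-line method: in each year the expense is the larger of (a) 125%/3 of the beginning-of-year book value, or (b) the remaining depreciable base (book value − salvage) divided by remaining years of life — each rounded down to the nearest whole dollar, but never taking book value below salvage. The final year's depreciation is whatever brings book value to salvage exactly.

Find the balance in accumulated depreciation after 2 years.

Depreciable base = $145,840 − $6,500 = $139,340.
Year 1: DB = ⌊$145,840 × 125%/3⌋ = $60,766; SL = ⌊$139,340/3⌋ = $46,446 → take DB $60,766. Book value $85,074.
Year 2: DB = ⌊$85,074 × 125%/3⌋ = $35,447; SL = ⌊$78,574/2⌋ = $39,287 → take SL $39,287. Book value $45,787.
Accumulated through year 2 = $145,840 − $45,787 = $100,053.

$100,053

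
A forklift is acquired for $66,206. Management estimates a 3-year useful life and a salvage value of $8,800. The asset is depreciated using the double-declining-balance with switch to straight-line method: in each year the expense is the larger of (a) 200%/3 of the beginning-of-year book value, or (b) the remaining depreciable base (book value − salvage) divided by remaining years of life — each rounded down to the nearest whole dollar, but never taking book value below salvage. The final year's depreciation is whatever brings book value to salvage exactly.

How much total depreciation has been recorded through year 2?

Depreciable base = $66,206 − $8,800 = $57,406.
Year 1: DB = ⌊$66,206 × 200%/3⌋ = $44,137; SL = ⌊$57,406/3⌋ = $19,135 → take DB $44,137. Book value $22,069.
Year 2: DB = ⌊$22,069 × 200%/3⌋ = $14,712; SL = ⌊$13,269/2⌋ = $6,634 → take DB $14,712, capped at $13,269. Book value $8,800.
Accumulated through year 2 = $66,206 − $8,800 = $57,406.

$57,406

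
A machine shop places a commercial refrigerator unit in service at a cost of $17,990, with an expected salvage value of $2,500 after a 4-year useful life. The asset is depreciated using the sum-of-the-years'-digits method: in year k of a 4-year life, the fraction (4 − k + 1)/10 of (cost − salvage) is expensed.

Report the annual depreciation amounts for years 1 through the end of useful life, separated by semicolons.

Depreciable base = $17,990 − $2,500 = $15,490.
Sum of the years' digits = 4+3+2+1 = 10.
Year 1: $15,490 × 4/10 = $6,196. Book value $11,794.
Year 2: $15,490 × 3/10 = $4,647. Book value $7,147.
Year 3: $15,490 × 2/10 = $3,098. Book value $4,049.
Year 4: $15,490 × 1/10 = $1,549. Book value $2,500.

$6,196; $4,647; $3,098; $1,549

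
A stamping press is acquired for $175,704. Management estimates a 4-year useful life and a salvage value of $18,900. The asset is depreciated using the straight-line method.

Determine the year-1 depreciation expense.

Depreciable base = $175,704 − $18,900 = $156,804.
Annual expense = $156,804 / 4 = $39,201.

$39,201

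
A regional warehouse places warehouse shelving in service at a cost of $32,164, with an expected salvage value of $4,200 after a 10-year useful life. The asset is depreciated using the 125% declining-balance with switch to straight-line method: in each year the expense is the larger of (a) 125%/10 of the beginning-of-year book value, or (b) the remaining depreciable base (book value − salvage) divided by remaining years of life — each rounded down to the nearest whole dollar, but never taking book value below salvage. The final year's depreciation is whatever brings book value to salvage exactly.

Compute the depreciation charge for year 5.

$2,442

Depreciable base = $32,164 − $4,200 = $27,964.
Year 1: DB = ⌊$32,164 × 125%/10⌋ = $4,020; SL = ⌊$27,964/10⌋ = $2,796 → take DB $4,020. Book value $28,144.
Year 2: DB = ⌊$28,144 × 125%/10⌋ = $3,518; SL = ⌊$23,944/9⌋ = $2,660 → take DB $3,518. Book value $24,626.
Year 3: DB = ⌊$24,626 × 125%/10⌋ = $3,078; SL = ⌊$20,426/8⌋ = $2,553 → take DB $3,078. Book value $21,548.
Year 4: DB = ⌊$21,548 × 125%/10⌋ = $2,693; SL = ⌊$17,348/7⌋ = $2,478 → take DB $2,693. Book value $18,855.
Year 5: DB = ⌊$18,855 × 125%/10⌋ = $2,356; SL = ⌊$14,655/6⌋ = $2,442 → take SL $2,442. Book value $16,413.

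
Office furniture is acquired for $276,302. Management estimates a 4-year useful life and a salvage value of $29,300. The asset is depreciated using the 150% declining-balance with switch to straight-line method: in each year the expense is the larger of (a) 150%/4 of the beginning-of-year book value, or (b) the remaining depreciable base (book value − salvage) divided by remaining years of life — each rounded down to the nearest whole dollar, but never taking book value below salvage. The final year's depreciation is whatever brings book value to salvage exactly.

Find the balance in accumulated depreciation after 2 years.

$168,371

Depreciable base = $276,302 − $29,300 = $247,002.
Year 1: DB = ⌊$276,302 × 150%/4⌋ = $103,613; SL = ⌊$247,002/4⌋ = $61,750 → take DB $103,613. Book value $172,689.
Year 2: DB = ⌊$172,689 × 150%/4⌋ = $64,758; SL = ⌊$143,389/3⌋ = $47,796 → take DB $64,758. Book value $107,931.
Accumulated through year 2 = $276,302 − $107,931 = $168,371.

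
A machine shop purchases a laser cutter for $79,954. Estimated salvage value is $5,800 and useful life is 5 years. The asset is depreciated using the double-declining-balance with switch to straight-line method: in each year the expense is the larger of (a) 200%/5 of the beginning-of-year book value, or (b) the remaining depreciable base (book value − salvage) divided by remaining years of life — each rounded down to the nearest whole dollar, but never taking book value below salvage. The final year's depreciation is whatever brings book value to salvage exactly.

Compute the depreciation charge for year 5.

Depreciable base = $79,954 − $5,800 = $74,154.
Year 1: DB = ⌊$79,954 × 200%/5⌋ = $31,981; SL = ⌊$74,154/5⌋ = $14,830 → take DB $31,981. Book value $47,973.
Year 2: DB = ⌊$47,973 × 200%/5⌋ = $19,189; SL = ⌊$42,173/4⌋ = $10,543 → take DB $19,189. Book value $28,784.
Year 3: DB = ⌊$28,784 × 200%/5⌋ = $11,513; SL = ⌊$22,984/3⌋ = $7,661 → take DB $11,513. Book value $17,271.
Year 4: DB = ⌊$17,271 × 200%/5⌋ = $6,908; SL = ⌊$11,471/2⌋ = $5,735 → take DB $6,908. Book value $10,363.
Year 5 (final): $10,363 − $5,800 = $4,563. Book value $5,800.

$4,563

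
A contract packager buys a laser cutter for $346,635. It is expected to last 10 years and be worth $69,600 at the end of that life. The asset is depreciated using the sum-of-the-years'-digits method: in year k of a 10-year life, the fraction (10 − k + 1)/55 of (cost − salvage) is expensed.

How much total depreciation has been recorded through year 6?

$226,665

Depreciable base = $346,635 − $69,600 = $277,035.
Sum of the years' digits = 10+9+8+7+6+5+4+3+2+1 = 55.
Year 1: $277,035 × 10/55 = $50,370. Book value $296,265.
Year 2: $277,035 × 9/55 = $45,333. Book value $250,932.
Year 3: $277,035 × 8/55 = $40,296. Book value $210,636.
Year 4: $277,035 × 7/55 = $35,259. Book value $175,377.
Year 5: $277,035 × 6/55 = $30,222. Book value $145,155.
Year 6: $277,035 × 5/55 = $25,185. Book value $119,970.
Accumulated through year 6 = $346,635 − $119,970 = $226,665.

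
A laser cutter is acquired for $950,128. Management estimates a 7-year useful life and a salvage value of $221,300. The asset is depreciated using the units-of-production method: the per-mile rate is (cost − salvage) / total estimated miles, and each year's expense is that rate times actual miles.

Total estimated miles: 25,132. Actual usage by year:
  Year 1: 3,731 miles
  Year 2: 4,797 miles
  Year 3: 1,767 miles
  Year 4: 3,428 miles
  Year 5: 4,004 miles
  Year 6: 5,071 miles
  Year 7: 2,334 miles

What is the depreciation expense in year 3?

Depreciable base = $950,128 − $221,300 = $728,828.
Rate = $728,828 / 25,132 miles = $29 per mile.
Year 1: 3,731 × $29 = $108,199. Book value $841,929.
Year 2: 4,797 × $29 = $139,113. Book value $702,816.
Year 3: 1,767 × $29 = $51,243. Book value $651,573.

$51,243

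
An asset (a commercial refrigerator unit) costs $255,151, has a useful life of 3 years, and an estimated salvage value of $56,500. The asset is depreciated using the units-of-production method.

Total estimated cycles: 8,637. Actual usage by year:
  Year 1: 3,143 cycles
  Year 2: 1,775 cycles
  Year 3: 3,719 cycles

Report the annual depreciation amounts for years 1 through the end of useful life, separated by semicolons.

$72,289; $40,825; $85,537

Depreciable base = $255,151 − $56,500 = $198,651.
Rate = $198,651 / 8,637 cycles = $23 per cycle.
Year 1: 3,143 × $23 = $72,289. Book value $182,862.
Year 2: 1,775 × $23 = $40,825. Book value $142,037.
Year 3: 3,719 × $23 = $85,537. Book value $56,500.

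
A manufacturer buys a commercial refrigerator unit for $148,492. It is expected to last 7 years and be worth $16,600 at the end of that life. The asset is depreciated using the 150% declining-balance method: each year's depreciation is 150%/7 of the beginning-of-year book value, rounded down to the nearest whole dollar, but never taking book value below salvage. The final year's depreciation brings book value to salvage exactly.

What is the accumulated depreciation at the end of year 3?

$76,464

Depreciable base = $148,492 − $16,600 = $131,892.
Year 1: ⌊$148,492 × 150%/7⌋ = $31,819. Book value $116,673.
Year 2: ⌊$116,673 × 150%/7⌋ = $25,001. Book value $91,672.
Year 3: ⌊$91,672 × 150%/7⌋ = $19,644. Book value $72,028.
Accumulated through year 3 = $148,492 − $72,028 = $76,464.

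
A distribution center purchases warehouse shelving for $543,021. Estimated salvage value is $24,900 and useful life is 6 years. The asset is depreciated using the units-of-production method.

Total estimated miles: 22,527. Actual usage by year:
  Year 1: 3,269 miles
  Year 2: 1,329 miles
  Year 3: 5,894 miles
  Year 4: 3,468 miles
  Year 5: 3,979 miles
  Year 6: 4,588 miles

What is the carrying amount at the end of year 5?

$130,424

Depreciable base = $543,021 − $24,900 = $518,121.
Rate = $518,121 / 22,527 miles = $23 per mile.
Year 1: 3,269 × $23 = $75,187. Book value $467,834.
Year 2: 1,329 × $23 = $30,567. Book value $437,267.
Year 3: 5,894 × $23 = $135,562. Book value $301,705.
Year 4: 3,468 × $23 = $79,764. Book value $221,941.
Year 5: 3,979 × $23 = $91,517. Book value $130,424.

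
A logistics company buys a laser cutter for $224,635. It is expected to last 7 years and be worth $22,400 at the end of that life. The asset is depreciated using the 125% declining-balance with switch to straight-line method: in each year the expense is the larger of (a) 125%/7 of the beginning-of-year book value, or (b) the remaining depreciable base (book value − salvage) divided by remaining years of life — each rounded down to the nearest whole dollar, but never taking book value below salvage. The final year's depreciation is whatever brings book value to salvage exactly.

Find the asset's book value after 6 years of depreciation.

$47,927

Depreciable base = $224,635 − $22,400 = $202,235.
Year 1: DB = ⌊$224,635 × 125%/7⌋ = $40,113; SL = ⌊$202,235/7⌋ = $28,890 → take DB $40,113. Book value $184,522.
Year 2: DB = ⌊$184,522 × 125%/7⌋ = $32,950; SL = ⌊$162,122/6⌋ = $27,020 → take DB $32,950. Book value $151,572.
Year 3: DB = ⌊$151,572 × 125%/7⌋ = $27,066; SL = ⌊$129,172/5⌋ = $25,834 → take DB $27,066. Book value $124,506.
Year 4: DB = ⌊$124,506 × 125%/7⌋ = $22,233; SL = ⌊$102,106/4⌋ = $25,526 → take SL $25,526. Book value $98,980.
Year 5: DB = ⌊$98,980 × 125%/7⌋ = $17,675; SL = ⌊$76,580/3⌋ = $25,526 → take SL $25,526. Book value $73,454.
Year 6: DB = ⌊$73,454 × 125%/7⌋ = $13,116; SL = ⌊$51,054/2⌋ = $25,527 → take SL $25,527. Book value $47,927.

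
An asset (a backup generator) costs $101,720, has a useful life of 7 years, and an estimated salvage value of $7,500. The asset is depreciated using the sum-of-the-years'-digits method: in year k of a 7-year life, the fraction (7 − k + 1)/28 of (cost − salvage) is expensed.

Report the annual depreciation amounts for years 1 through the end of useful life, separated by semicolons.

$23,555; $20,190; $16,825; $13,460; $10,095; $6,730; $3,365

Depreciable base = $101,720 − $7,500 = $94,220.
Sum of the years' digits = 7+6+5+4+3+2+1 = 28.
Year 1: $94,220 × 7/28 = $23,555. Book value $78,165.
Year 2: $94,220 × 6/28 = $20,190. Book value $57,975.
Year 3: $94,220 × 5/28 = $16,825. Book value $41,150.
Year 4: $94,220 × 4/28 = $13,460. Book value $27,690.
Year 5: $94,220 × 3/28 = $10,095. Book value $17,595.
Year 6: $94,220 × 2/28 = $6,730. Book value $10,865.
Year 7: $94,220 × 1/28 = $3,365. Book value $7,500.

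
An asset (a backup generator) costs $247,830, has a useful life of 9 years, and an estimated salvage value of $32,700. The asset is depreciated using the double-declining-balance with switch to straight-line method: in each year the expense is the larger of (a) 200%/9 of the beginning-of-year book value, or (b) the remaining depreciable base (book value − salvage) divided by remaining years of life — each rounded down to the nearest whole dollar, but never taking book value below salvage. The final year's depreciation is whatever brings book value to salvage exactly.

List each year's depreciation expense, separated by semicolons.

Depreciable base = $247,830 − $32,700 = $215,130.
Year 1: DB = ⌊$247,830 × 200%/9⌋ = $55,073; SL = ⌊$215,130/9⌋ = $23,903 → take DB $55,073. Book value $192,757.
Year 2: DB = ⌊$192,757 × 200%/9⌋ = $42,834; SL = ⌊$160,057/8⌋ = $20,007 → take DB $42,834. Book value $149,923.
Year 3: DB = ⌊$149,923 × 200%/9⌋ = $33,316; SL = ⌊$117,223/7⌋ = $16,746 → take DB $33,316. Book value $116,607.
Year 4: DB = ⌊$116,607 × 200%/9⌋ = $25,912; SL = ⌊$83,907/6⌋ = $13,984 → take DB $25,912. Book value $90,695.
Year 5: DB = ⌊$90,695 × 200%/9⌋ = $20,154; SL = ⌊$57,995/5⌋ = $11,599 → take DB $20,154. Book value $70,541.
Year 6: DB = ⌊$70,541 × 200%/9⌋ = $15,675; SL = ⌊$37,841/4⌋ = $9,460 → take DB $15,675. Book value $54,866.
Year 7: DB = ⌊$54,866 × 200%/9⌋ = $12,192; SL = ⌊$22,166/3⌋ = $7,388 → take DB $12,192. Book value $42,674.
Year 8: DB = ⌊$42,674 × 200%/9⌋ = $9,483; SL = ⌊$9,974/2⌋ = $4,987 → take DB $9,483. Book value $33,191.
Year 9 (final): $33,191 − $32,700 = $491. Book value $32,700.

$55,073; $42,834; $33,316; $25,912; $20,154; $15,675; $12,192; $9,483; $491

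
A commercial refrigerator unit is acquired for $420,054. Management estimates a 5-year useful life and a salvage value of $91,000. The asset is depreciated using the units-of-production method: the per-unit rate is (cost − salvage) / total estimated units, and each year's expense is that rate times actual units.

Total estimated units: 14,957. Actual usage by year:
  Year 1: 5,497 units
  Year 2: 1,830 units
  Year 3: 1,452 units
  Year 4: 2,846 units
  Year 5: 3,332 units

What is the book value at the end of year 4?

$164,304

Depreciable base = $420,054 − $91,000 = $329,054.
Rate = $329,054 / 14,957 units = $22 per unit.
Year 1: 5,497 × $22 = $120,934. Book value $299,120.
Year 2: 1,830 × $22 = $40,260. Book value $258,860.
Year 3: 1,452 × $22 = $31,944. Book value $226,916.
Year 4: 2,846 × $22 = $62,612. Book value $164,304.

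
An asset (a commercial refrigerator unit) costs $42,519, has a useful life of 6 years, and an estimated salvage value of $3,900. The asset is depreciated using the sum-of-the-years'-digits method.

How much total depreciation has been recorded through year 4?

Depreciable base = $42,519 − $3,900 = $38,619.
Sum of the years' digits = 6+5+4+3+2+1 = 21.
Year 1: $38,619 × 6/21 = $11,034. Book value $31,485.
Year 2: $38,619 × 5/21 = $9,195. Book value $22,290.
Year 3: $38,619 × 4/21 = $7,356. Book value $14,934.
Year 4: $38,619 × 3/21 = $5,517. Book value $9,417.
Accumulated through year 4 = $42,519 − $9,417 = $33,102.

$33,102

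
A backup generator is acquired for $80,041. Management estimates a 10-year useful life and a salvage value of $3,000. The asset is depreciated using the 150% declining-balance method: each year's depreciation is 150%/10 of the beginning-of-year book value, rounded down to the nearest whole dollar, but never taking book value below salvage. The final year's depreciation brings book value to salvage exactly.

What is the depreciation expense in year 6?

Depreciable base = $80,041 − $3,000 = $77,041.
Year 1: ⌊$80,041 × 150%/10⌋ = $12,006. Book value $68,035.
Year 2: ⌊$68,035 × 150%/10⌋ = $10,205. Book value $57,830.
Year 3: ⌊$57,830 × 150%/10⌋ = $8,674. Book value $49,156.
Year 4: ⌊$49,156 × 150%/10⌋ = $7,373. Book value $41,783.
Year 5: ⌊$41,783 × 150%/10⌋ = $6,267. Book value $35,516.
Year 6: ⌊$35,516 × 150%/10⌋ = $5,327. Book value $30,189.

$5,327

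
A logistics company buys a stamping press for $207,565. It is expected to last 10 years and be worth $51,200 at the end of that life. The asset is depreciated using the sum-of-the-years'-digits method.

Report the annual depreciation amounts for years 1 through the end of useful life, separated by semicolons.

Depreciable base = $207,565 − $51,200 = $156,365.
Sum of the years' digits = 10+9+8+7+6+5+4+3+2+1 = 55.
Year 1: $156,365 × 10/55 = $28,430. Book value $179,135.
Year 2: $156,365 × 9/55 = $25,587. Book value $153,548.
Year 3: $156,365 × 8/55 = $22,744. Book value $130,804.
Year 4: $156,365 × 7/55 = $19,901. Book value $110,903.
Year 5: $156,365 × 6/55 = $17,058. Book value $93,845.
Year 6: $156,365 × 5/55 = $14,215. Book value $79,630.
Year 7: $156,365 × 4/55 = $11,372. Book value $68,258.
Year 8: $156,365 × 3/55 = $8,529. Book value $59,729.
Year 9: $156,365 × 2/55 = $5,686. Book value $54,043.
Year 10: $156,365 × 1/55 = $2,843. Book value $51,200.

$28,430; $25,587; $22,744; $19,901; $17,058; $14,215; $11,372; $8,529; $5,686; $2,843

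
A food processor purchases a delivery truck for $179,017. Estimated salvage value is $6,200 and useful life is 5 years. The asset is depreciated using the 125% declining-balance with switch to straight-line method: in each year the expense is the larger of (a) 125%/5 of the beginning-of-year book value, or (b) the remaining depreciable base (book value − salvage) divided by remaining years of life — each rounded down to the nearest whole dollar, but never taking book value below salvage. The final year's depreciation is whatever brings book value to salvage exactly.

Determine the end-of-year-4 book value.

$37,700

Depreciable base = $179,017 − $6,200 = $172,817.
Year 1: DB = ⌊$179,017 × 125%/5⌋ = $44,754; SL = ⌊$172,817/5⌋ = $34,563 → take DB $44,754. Book value $134,263.
Year 2: DB = ⌊$134,263 × 125%/5⌋ = $33,565; SL = ⌊$128,063/4⌋ = $32,015 → take DB $33,565. Book value $100,698.
Year 3: DB = ⌊$100,698 × 125%/5⌋ = $25,174; SL = ⌊$94,498/3⌋ = $31,499 → take SL $31,499. Book value $69,199.
Year 4: DB = ⌊$69,199 × 125%/5⌋ = $17,299; SL = ⌊$62,999/2⌋ = $31,499 → take SL $31,499. Book value $37,700.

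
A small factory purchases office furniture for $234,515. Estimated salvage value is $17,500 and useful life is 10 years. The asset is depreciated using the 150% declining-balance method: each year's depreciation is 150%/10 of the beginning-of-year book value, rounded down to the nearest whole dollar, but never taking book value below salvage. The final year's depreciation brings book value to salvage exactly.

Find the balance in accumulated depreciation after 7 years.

Depreciable base = $234,515 − $17,500 = $217,015.
Year 1: ⌊$234,515 × 150%/10⌋ = $35,177. Book value $199,338.
Year 2: ⌊$199,338 × 150%/10⌋ = $29,900. Book value $169,438.
Year 3: ⌊$169,438 × 150%/10⌋ = $25,415. Book value $144,023.
Year 4: ⌊$144,023 × 150%/10⌋ = $21,603. Book value $122,420.
Year 5: ⌊$122,420 × 150%/10⌋ = $18,363. Book value $104,057.
Year 6: ⌊$104,057 × 150%/10⌋ = $15,608. Book value $88,449.
Year 7: ⌊$88,449 × 150%/10⌋ = $13,267. Book value $75,182.
Accumulated through year 7 = $234,515 − $75,182 = $159,333.

$159,333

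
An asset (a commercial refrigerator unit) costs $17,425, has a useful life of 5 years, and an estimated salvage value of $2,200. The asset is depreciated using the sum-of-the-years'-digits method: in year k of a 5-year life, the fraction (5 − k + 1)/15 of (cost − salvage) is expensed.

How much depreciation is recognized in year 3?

Depreciable base = $17,425 − $2,200 = $15,225.
Sum of the years' digits = 5+4+3+2+1 = 15.
Year 1: $15,225 × 5/15 = $5,075. Book value $12,350.
Year 2: $15,225 × 4/15 = $4,060. Book value $8,290.
Year 3: $15,225 × 3/15 = $3,045. Book value $5,245.

$3,045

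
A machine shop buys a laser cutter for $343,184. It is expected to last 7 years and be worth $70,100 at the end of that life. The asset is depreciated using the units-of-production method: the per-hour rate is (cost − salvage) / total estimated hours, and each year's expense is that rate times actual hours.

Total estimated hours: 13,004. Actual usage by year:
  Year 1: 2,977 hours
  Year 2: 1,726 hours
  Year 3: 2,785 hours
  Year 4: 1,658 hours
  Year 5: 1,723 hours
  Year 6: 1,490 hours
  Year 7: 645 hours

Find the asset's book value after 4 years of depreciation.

$151,118

Depreciable base = $343,184 − $70,100 = $273,084.
Rate = $273,084 / 13,004 hours = $21 per hour.
Year 1: 2,977 × $21 = $62,517. Book value $280,667.
Year 2: 1,726 × $21 = $36,246. Book value $244,421.
Year 3: 2,785 × $21 = $58,485. Book value $185,936.
Year 4: 1,658 × $21 = $34,818. Book value $151,118.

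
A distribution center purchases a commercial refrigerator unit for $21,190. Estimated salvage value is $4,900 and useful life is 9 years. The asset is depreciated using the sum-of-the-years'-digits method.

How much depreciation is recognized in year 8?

$724

Depreciable base = $21,190 − $4,900 = $16,290.
Sum of the years' digits = 9+8+7+6+5+4+3+2+1 = 45.
Year 1: $16,290 × 9/45 = $3,258. Book value $17,932.
Year 2: $16,290 × 8/45 = $2,896. Book value $15,036.
Year 3: $16,290 × 7/45 = $2,534. Book value $12,502.
Year 4: $16,290 × 6/45 = $2,172. Book value $10,330.
Year 5: $16,290 × 5/45 = $1,810. Book value $8,520.
Year 6: $16,290 × 4/45 = $1,448. Book value $7,072.
Year 7: $16,290 × 3/45 = $1,086. Book value $5,986.
Year 8: $16,290 × 2/45 = $724. Book value $5,262.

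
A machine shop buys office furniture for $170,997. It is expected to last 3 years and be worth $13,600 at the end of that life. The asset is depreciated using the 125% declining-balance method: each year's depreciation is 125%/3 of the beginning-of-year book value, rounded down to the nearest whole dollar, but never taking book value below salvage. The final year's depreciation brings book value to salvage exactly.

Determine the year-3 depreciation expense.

$44,587

Depreciable base = $170,997 − $13,600 = $157,397.
Year 1: ⌊$170,997 × 125%/3⌋ = $71,248. Book value $99,749.
Year 2: ⌊$99,749 × 125%/3⌋ = $41,562. Book value $58,187.
Year 3 (final): $58,187 − $13,600 = $44,587. Book value $13,600.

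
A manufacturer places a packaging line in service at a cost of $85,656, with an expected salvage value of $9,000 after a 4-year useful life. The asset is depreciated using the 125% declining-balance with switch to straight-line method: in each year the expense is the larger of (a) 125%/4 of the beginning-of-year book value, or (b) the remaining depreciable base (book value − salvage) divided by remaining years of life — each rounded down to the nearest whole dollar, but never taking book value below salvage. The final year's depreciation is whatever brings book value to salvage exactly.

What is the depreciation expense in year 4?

Depreciable base = $85,656 − $9,000 = $76,656.
Year 1: DB = ⌊$85,656 × 125%/4⌋ = $26,767; SL = ⌊$76,656/4⌋ = $19,164 → take DB $26,767. Book value $58,889.
Year 2: DB = ⌊$58,889 × 125%/4⌋ = $18,402; SL = ⌊$49,889/3⌋ = $16,629 → take DB $18,402. Book value $40,487.
Year 3: DB = ⌊$40,487 × 125%/4⌋ = $12,652; SL = ⌊$31,487/2⌋ = $15,743 → take SL $15,743. Book value $24,744.
Year 4 (final): $24,744 − $9,000 = $15,744. Book value $9,000.

$15,744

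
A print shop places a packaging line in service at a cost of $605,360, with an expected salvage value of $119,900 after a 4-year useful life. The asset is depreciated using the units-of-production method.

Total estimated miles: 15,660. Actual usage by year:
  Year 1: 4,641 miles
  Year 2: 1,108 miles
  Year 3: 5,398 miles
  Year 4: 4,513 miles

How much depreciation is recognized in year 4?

$139,903

Depreciable base = $605,360 − $119,900 = $485,460.
Rate = $485,460 / 15,660 miles = $31 per mile.
Year 1: 4,641 × $31 = $143,871. Book value $461,489.
Year 2: 1,108 × $31 = $34,348. Book value $427,141.
Year 3: 5,398 × $31 = $167,338. Book value $259,803.
Year 4: 4,513 × $31 = $139,903. Book value $119,900.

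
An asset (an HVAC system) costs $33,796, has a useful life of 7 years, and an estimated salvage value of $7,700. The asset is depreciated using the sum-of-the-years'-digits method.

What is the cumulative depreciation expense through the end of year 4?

Depreciable base = $33,796 − $7,700 = $26,096.
Sum of the years' digits = 7+6+5+4+3+2+1 = 28.
Year 1: $26,096 × 7/28 = $6,524. Book value $27,272.
Year 2: $26,096 × 6/28 = $5,592. Book value $21,680.
Year 3: $26,096 × 5/28 = $4,660. Book value $17,020.
Year 4: $26,096 × 4/28 = $3,728. Book value $13,292.
Accumulated through year 4 = $33,796 − $13,292 = $20,504.

$20,504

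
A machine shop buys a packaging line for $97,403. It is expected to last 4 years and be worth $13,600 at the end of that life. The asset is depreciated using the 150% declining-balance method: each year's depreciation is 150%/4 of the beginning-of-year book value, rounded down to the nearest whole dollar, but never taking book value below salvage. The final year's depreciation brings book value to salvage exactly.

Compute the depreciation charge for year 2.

$22,828

Depreciable base = $97,403 − $13,600 = $83,803.
Year 1: ⌊$97,403 × 150%/4⌋ = $36,526. Book value $60,877.
Year 2: ⌊$60,877 × 150%/4⌋ = $22,828. Book value $38,049.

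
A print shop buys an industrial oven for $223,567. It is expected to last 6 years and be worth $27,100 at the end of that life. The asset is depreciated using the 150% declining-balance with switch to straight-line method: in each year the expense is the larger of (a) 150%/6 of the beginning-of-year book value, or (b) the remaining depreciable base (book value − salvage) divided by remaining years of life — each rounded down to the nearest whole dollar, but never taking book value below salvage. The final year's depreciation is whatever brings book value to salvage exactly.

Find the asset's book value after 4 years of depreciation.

Depreciable base = $223,567 − $27,100 = $196,467.
Year 1: DB = ⌊$223,567 × 150%/6⌋ = $55,891; SL = ⌊$196,467/6⌋ = $32,744 → take DB $55,891. Book value $167,676.
Year 2: DB = ⌊$167,676 × 150%/6⌋ = $41,919; SL = ⌊$140,576/5⌋ = $28,115 → take DB $41,919. Book value $125,757.
Year 3: DB = ⌊$125,757 × 150%/6⌋ = $31,439; SL = ⌊$98,657/4⌋ = $24,664 → take DB $31,439. Book value $94,318.
Year 4: DB = ⌊$94,318 × 150%/6⌋ = $23,579; SL = ⌊$67,218/3⌋ = $22,406 → take DB $23,579. Book value $70,739.

$70,739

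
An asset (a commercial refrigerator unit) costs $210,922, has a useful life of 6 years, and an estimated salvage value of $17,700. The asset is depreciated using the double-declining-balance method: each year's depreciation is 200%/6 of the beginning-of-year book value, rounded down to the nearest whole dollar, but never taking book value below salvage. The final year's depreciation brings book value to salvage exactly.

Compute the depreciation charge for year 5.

$13,888

Depreciable base = $210,922 − $17,700 = $193,222.
Year 1: ⌊$210,922 × 200%/6⌋ = $70,307. Book value $140,615.
Year 2: ⌊$140,615 × 200%/6⌋ = $46,871. Book value $93,744.
Year 3: ⌊$93,744 × 200%/6⌋ = $31,248. Book value $62,496.
Year 4: ⌊$62,496 × 200%/6⌋ = $20,832. Book value $41,664.
Year 5: ⌊$41,664 × 200%/6⌋ = $13,888. Book value $27,776.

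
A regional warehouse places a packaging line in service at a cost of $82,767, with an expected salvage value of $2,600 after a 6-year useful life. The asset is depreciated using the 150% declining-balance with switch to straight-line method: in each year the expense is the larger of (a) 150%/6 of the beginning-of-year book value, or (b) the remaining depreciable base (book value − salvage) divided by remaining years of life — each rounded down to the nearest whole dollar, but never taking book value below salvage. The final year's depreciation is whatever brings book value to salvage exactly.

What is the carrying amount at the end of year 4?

$24,146

Depreciable base = $82,767 − $2,600 = $80,167.
Year 1: DB = ⌊$82,767 × 150%/6⌋ = $20,691; SL = ⌊$80,167/6⌋ = $13,361 → take DB $20,691. Book value $62,076.
Year 2: DB = ⌊$62,076 × 150%/6⌋ = $15,519; SL = ⌊$59,476/5⌋ = $11,895 → take DB $15,519. Book value $46,557.
Year 3: DB = ⌊$46,557 × 150%/6⌋ = $11,639; SL = ⌊$43,957/4⌋ = $10,989 → take DB $11,639. Book value $34,918.
Year 4: DB = ⌊$34,918 × 150%/6⌋ = $8,729; SL = ⌊$32,318/3⌋ = $10,772 → take SL $10,772. Book value $24,146.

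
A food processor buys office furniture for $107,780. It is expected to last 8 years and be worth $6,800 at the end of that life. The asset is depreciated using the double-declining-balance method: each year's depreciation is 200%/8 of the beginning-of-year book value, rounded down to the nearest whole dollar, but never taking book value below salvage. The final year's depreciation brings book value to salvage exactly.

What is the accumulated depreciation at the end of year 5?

$82,202

Depreciable base = $107,780 − $6,800 = $100,980.
Year 1: ⌊$107,780 × 200%/8⌋ = $26,945. Book value $80,835.
Year 2: ⌊$80,835 × 200%/8⌋ = $20,208. Book value $60,627.
Year 3: ⌊$60,627 × 200%/8⌋ = $15,156. Book value $45,471.
Year 4: ⌊$45,471 × 200%/8⌋ = $11,367. Book value $34,104.
Year 5: ⌊$34,104 × 200%/8⌋ = $8,526. Book value $25,578.
Accumulated through year 5 = $107,780 − $25,578 = $82,202.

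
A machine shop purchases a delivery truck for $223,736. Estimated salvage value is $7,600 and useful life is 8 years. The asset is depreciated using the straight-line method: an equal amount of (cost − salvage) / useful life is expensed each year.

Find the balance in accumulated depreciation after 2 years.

Depreciable base = $223,736 − $7,600 = $216,136.
Annual expense = $216,136 / 8 = $27,017.
End of year 1: book value $196,719.
End of year 2: book value $169,702.
Accumulated through year 2 = $223,736 − $169,702 = $54,034.

$54,034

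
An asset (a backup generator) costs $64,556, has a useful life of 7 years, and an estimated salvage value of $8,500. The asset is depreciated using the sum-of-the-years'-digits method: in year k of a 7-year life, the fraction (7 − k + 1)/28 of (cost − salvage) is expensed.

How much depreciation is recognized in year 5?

$6,006

Depreciable base = $64,556 − $8,500 = $56,056.
Sum of the years' digits = 7+6+5+4+3+2+1 = 28.
Year 1: $56,056 × 7/28 = $14,014. Book value $50,542.
Year 2: $56,056 × 6/28 = $12,012. Book value $38,530.
Year 3: $56,056 × 5/28 = $10,010. Book value $28,520.
Year 4: $56,056 × 4/28 = $8,008. Book value $20,512.
Year 5: $56,056 × 3/28 = $6,006. Book value $14,506.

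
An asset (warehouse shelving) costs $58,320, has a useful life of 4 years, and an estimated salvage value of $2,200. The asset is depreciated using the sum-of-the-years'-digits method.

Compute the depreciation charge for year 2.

$16,836

Depreciable base = $58,320 − $2,200 = $56,120.
Sum of the years' digits = 4+3+2+1 = 10.
Year 1: $56,120 × 4/10 = $22,448. Book value $35,872.
Year 2: $56,120 × 3/10 = $16,836. Book value $19,036.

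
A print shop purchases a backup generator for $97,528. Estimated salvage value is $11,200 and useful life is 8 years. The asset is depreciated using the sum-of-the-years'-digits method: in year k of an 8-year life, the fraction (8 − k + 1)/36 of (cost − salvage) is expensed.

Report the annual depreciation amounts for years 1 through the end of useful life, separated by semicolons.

$19,184; $16,786; $14,388; $11,990; $9,592; $7,194; $4,796; $2,398

Depreciable base = $97,528 − $11,200 = $86,328.
Sum of the years' digits = 8+7+6+5+4+3+2+1 = 36.
Year 1: $86,328 × 8/36 = $19,184. Book value $78,344.
Year 2: $86,328 × 7/36 = $16,786. Book value $61,558.
Year 3: $86,328 × 6/36 = $14,388. Book value $47,170.
Year 4: $86,328 × 5/36 = $11,990. Book value $35,180.
Year 5: $86,328 × 4/36 = $9,592. Book value $25,588.
Year 6: $86,328 × 3/36 = $7,194. Book value $18,394.
Year 7: $86,328 × 2/36 = $4,796. Book value $13,598.
Year 8: $86,328 × 1/36 = $2,398. Book value $11,200.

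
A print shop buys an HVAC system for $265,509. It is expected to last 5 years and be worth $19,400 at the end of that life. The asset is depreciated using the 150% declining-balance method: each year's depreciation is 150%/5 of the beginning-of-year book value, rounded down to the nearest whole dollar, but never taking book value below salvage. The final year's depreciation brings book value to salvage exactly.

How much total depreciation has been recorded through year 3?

Depreciable base = $265,509 − $19,400 = $246,109.
Year 1: ⌊$265,509 × 150%/5⌋ = $79,652. Book value $185,857.
Year 2: ⌊$185,857 × 150%/5⌋ = $55,757. Book value $130,100.
Year 3: ⌊$130,100 × 150%/5⌋ = $39,030. Book value $91,070.
Accumulated through year 3 = $265,509 − $91,070 = $174,439.

$174,439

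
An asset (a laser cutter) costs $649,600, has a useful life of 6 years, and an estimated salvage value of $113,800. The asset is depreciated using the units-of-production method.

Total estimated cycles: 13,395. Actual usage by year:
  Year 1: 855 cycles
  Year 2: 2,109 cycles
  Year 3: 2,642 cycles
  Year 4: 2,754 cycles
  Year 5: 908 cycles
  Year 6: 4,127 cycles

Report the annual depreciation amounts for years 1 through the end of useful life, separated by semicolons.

Depreciable base = $649,600 − $113,800 = $535,800.
Rate = $535,800 / 13,395 cycles = $40 per cycle.
Year 1: 855 × $40 = $34,200. Book value $615,400.
Year 2: 2,109 × $40 = $84,360. Book value $531,040.
Year 3: 2,642 × $40 = $105,680. Book value $425,360.
Year 4: 2,754 × $40 = $110,160. Book value $315,200.
Year 5: 908 × $40 = $36,320. Book value $278,880.
Year 6: 4,127 × $40 = $165,080. Book value $113,800.

$34,200; $84,360; $105,680; $110,160; $36,320; $165,080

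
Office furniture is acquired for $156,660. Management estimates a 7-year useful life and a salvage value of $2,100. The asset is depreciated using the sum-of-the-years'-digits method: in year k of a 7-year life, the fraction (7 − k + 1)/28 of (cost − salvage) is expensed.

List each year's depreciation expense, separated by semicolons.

$38,640; $33,120; $27,600; $22,080; $16,560; $11,040; $5,520

Depreciable base = $156,660 − $2,100 = $154,560.
Sum of the years' digits = 7+6+5+4+3+2+1 = 28.
Year 1: $154,560 × 7/28 = $38,640. Book value $118,020.
Year 2: $154,560 × 6/28 = $33,120. Book value $84,900.
Year 3: $154,560 × 5/28 = $27,600. Book value $57,300.
Year 4: $154,560 × 4/28 = $22,080. Book value $35,220.
Year 5: $154,560 × 3/28 = $16,560. Book value $18,660.
Year 6: $154,560 × 2/28 = $11,040. Book value $7,620.
Year 7: $154,560 × 1/28 = $5,520. Book value $2,100.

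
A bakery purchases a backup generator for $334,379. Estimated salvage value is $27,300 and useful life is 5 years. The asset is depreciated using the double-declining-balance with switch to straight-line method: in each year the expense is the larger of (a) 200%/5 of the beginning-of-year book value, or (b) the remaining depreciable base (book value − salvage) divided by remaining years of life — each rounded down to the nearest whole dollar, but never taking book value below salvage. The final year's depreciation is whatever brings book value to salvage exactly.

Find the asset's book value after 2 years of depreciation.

$120,377

Depreciable base = $334,379 − $27,300 = $307,079.
Year 1: DB = ⌊$334,379 × 200%/5⌋ = $133,751; SL = ⌊$307,079/5⌋ = $61,415 → take DB $133,751. Book value $200,628.
Year 2: DB = ⌊$200,628 × 200%/5⌋ = $80,251; SL = ⌊$173,328/4⌋ = $43,332 → take DB $80,251. Book value $120,377.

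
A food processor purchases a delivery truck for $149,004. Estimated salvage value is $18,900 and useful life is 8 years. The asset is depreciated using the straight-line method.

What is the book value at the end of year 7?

Depreciable base = $149,004 − $18,900 = $130,104.
Annual expense = $130,104 / 8 = $16,263.
End of year 1: book value $132,741.
End of year 2: book value $116,478.
End of year 3: book value $100,215.
End of year 4: book value $83,952.
End of year 5: book value $67,689.
End of year 6: book value $51,426.
End of year 7: book value $35,163.

$35,163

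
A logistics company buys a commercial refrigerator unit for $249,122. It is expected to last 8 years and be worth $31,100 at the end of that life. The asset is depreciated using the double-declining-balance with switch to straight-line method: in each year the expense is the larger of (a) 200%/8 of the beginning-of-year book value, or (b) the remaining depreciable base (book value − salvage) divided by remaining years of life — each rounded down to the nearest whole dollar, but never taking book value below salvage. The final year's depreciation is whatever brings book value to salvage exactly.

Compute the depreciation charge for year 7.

Depreciable base = $249,122 − $31,100 = $218,022.
Year 1: DB = ⌊$249,122 × 200%/8⌋ = $62,280; SL = ⌊$218,022/8⌋ = $27,252 → take DB $62,280. Book value $186,842.
Year 2: DB = ⌊$186,842 × 200%/8⌋ = $46,710; SL = ⌊$155,742/7⌋ = $22,248 → take DB $46,710. Book value $140,132.
Year 3: DB = ⌊$140,132 × 200%/8⌋ = $35,033; SL = ⌊$109,032/6⌋ = $18,172 → take DB $35,033. Book value $105,099.
Year 4: DB = ⌊$105,099 × 200%/8⌋ = $26,274; SL = ⌊$73,999/5⌋ = $14,799 → take DB $26,274. Book value $78,825.
Year 5: DB = ⌊$78,825 × 200%/8⌋ = $19,706; SL = ⌊$47,725/4⌋ = $11,931 → take DB $19,706. Book value $59,119.
Year 6: DB = ⌊$59,119 × 200%/8⌋ = $14,779; SL = ⌊$28,019/3⌋ = $9,339 → take DB $14,779. Book value $44,340.
Year 7: DB = ⌊$44,340 × 200%/8⌋ = $11,085; SL = ⌊$13,240/2⌋ = $6,620 → take DB $11,085. Book value $33,255.

$11,085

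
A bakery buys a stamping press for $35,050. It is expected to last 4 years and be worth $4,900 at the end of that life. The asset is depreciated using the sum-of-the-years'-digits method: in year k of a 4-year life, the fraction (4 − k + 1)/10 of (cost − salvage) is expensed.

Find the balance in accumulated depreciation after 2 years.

Depreciable base = $35,050 − $4,900 = $30,150.
Sum of the years' digits = 4+3+2+1 = 10.
Year 1: $30,150 × 4/10 = $12,060. Book value $22,990.
Year 2: $30,150 × 3/10 = $9,045. Book value $13,945.
Accumulated through year 2 = $35,050 − $13,945 = $21,105.

$21,105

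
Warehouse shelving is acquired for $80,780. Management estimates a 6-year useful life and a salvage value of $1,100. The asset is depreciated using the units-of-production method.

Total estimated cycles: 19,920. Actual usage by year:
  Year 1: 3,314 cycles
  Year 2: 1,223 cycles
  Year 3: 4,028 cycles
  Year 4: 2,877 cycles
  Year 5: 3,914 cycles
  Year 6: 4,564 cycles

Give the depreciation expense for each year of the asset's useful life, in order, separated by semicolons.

$13,256; $4,892; $16,112; $11,508; $15,656; $18,256

Depreciable base = $80,780 − $1,100 = $79,680.
Rate = $79,680 / 19,920 cycles = $4 per cycle.
Year 1: 3,314 × $4 = $13,256. Book value $67,524.
Year 2: 1,223 × $4 = $4,892. Book value $62,632.
Year 3: 4,028 × $4 = $16,112. Book value $46,520.
Year 4: 2,877 × $4 = $11,508. Book value $35,012.
Year 5: 3,914 × $4 = $15,656. Book value $19,356.
Year 6: 4,564 × $4 = $18,256. Book value $1,100.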